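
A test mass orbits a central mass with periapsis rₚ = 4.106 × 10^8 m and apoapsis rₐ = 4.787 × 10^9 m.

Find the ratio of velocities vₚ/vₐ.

Conservation of angular momentum gives rₚvₚ = rₐvₐ, so vₚ/vₐ = rₐ/rₚ.
vₚ/vₐ = 4.787e+09 / 4.106e+08 ≈ 11.66.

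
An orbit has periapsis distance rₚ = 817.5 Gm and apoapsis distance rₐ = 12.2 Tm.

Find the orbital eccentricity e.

Convert to SI: rₚ = 817.5 Gm = 8.175e+11 m; rₐ = 12.2 Tm = 1.22e+13 m.
e = (rₐ − rₚ) / (rₐ + rₚ).
e = (1.22e+13 − 8.175e+11) / (1.22e+13 + 8.175e+11) = 1.13825e+13 / 1.30175e+13 ≈ 0.8744.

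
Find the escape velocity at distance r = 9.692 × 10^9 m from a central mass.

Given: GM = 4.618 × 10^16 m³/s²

Escape velocity comes from setting total energy to zero: ½v² − GM/r = 0 ⇒ v_esc = √(2GM / r).
v_esc = √(2 · 4.618e+16 / 9.692e+09) m/s ≈ 3087 m/s = 3.087 km/s.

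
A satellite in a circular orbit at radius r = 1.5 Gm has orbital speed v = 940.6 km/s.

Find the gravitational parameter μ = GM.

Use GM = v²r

Convert to SI: r = 1.5 Gm = 1.5e+09 m; v = 940.6 km/s = 940600 m/s.
For a circular orbit v² = GM/r, so GM = v² · r.
GM = (940600)² · 1.5e+09 m³/s² ≈ 1.327e+21 m³/s² = 1.327 × 10^21 m³/s².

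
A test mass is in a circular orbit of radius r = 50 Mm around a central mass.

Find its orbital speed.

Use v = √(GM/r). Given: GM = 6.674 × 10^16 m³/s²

Convert to SI: r = 50 Mm = 5e+07 m.
For a circular orbit, gravity supplies the centripetal force, so v = √(GM / r).
v = √(6.674e+16 / 5e+07) m/s ≈ 3.653e+04 m/s = 36.53 km/s.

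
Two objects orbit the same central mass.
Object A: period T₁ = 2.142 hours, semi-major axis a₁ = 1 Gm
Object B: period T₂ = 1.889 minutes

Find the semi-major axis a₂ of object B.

Convert to SI: T₁ = 2.142 hours = 7711.2 s; a₁ = 1 Gm = 1e+09 m; T₂ = 1.889 minutes = 113.34 s.
Kepler's third law: (T₁/T₂)² = (a₁/a₂)³ ⇒ a₂ = a₁ · (T₂/T₁)^(2/3).
T₂/T₁ = 113.34 / 7711.2 = 0.0146981.
a₂ = 1e+09 · (0.0146981)^(2/3) m ≈ 6e+07 m = 60 Mm.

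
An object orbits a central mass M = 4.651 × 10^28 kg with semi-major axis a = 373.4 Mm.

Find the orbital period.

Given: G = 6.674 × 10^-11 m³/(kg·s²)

Convert to SI: a = 373.4 Mm = 3.734e+08 m.
GM = G · M = 6.674e-11 · 4.651e+28 = 3.10408e+18 m³/s².
Kepler's third law: T = 2π √(a³ / GM).
Substituting a = 3.734e+08 m and GM = 3.10408e+18 m³/s²:
T = 2π √((3.734e+08)³ / 3.10408e+18) s
T ≈ 2.573e+04 s = 7.148 hours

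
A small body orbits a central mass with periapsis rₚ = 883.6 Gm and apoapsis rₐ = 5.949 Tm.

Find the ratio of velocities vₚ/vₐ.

Convert to SI: rₚ = 883.6 Gm = 8.836e+11 m; rₐ = 5.949 Tm = 5.949e+12 m.
Conservation of angular momentum gives rₚvₚ = rₐvₐ, so vₚ/vₐ = rₐ/rₚ.
vₚ/vₐ = 5.949e+12 / 8.836e+11 ≈ 6.733.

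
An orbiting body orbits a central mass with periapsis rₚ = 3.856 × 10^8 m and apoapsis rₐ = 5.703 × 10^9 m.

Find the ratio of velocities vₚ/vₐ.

Conservation of angular momentum gives rₚvₚ = rₐvₐ, so vₚ/vₐ = rₐ/rₚ.
vₚ/vₐ = 5.703e+09 / 3.856e+08 ≈ 14.79.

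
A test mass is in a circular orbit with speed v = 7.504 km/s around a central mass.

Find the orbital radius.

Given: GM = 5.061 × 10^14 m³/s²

Convert to SI: v = 7.504 km/s = 7504 m/s.
For a circular orbit, v² = GM / r, so r = GM / v².
r = 5.061e+14 / (7504)² m ≈ 8.988e+06 m = 8.988 Mm.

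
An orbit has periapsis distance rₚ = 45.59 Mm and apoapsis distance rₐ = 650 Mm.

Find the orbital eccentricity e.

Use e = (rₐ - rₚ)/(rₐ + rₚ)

Convert to SI: rₚ = 45.59 Mm = 4.559e+07 m; rₐ = 650 Mm = 6.5e+08 m.
e = (rₐ − rₚ) / (rₐ + rₚ).
e = (6.5e+08 − 4.559e+07) / (6.5e+08 + 4.559e+07) = 6.0441e+08 / 6.9559e+08 ≈ 0.8689.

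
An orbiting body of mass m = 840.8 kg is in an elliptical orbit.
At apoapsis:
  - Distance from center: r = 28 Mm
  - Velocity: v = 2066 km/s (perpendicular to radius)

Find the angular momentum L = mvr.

Convert to SI: r = 28 Mm = 2.8e+07 m; v = 2066 km/s = 2.066e+06 m/s.
Since v is perpendicular to r, L = m · v · r.
L = 840.8 · 2.066e+06 · 2.8e+07 kg·m²/s ≈ 4.864e+16 kg·m²/s.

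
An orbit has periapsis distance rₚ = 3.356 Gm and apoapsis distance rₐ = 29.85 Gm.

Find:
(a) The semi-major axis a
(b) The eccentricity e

Convert to SI: rₚ = 3.356 Gm = 3.356e+09 m; rₐ = 29.85 Gm = 2.985e+10 m.
(a) a = (rₚ + rₐ) / 2 = (3.356e+09 + 2.985e+10) / 2 ≈ 1.66e+10 m = 16.6 Gm.
(b) e = (rₐ − rₚ) / (rₐ + rₚ) = (2.985e+10 − 3.356e+09) / (2.985e+10 + 3.356e+09) ≈ 0.7979.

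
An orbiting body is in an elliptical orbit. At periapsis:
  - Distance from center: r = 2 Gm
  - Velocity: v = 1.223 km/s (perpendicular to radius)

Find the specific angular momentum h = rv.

Convert to SI: r = 2 Gm = 2e+09 m; v = 1.223 km/s = 1223 m/s.
With v perpendicular to r, h = r · v.
h = 2e+09 · 1223 m²/s ≈ 2.446e+12 m²/s.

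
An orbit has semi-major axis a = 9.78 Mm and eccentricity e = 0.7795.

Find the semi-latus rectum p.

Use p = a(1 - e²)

Convert to SI: a = 9.78 Mm = 9.78e+06 m.
p = a (1 − e²).
p = 9.78e+06 · (1 − (0.7795)²) = 9.78e+06 · 0.39238 ≈ 3.837e+06 m = 3.837 Mm.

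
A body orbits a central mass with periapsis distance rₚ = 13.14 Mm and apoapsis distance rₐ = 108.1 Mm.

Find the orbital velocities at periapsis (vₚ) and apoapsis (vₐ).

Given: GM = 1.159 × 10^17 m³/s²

Convert to SI: rₚ = 13.14 Mm = 1.314e+07 m; rₐ = 108.1 Mm = 1.081e+08 m.
Use the vis-viva equation v² = GM(2/r − 1/a) with a = (rₚ + rₐ)/2 = (1.314e+07 + 1.081e+08)/2 = 6.062e+07 m.
vₚ = √(GM · (2/rₚ − 1/a)) = √(1.159e+17 · (2/1.314e+07 − 1/6.062e+07)) m/s ≈ 1.254e+05 m/s = 125.4 km/s.
vₐ = √(GM · (2/rₐ − 1/a)) = √(1.159e+17 · (2/1.081e+08 − 1/6.062e+07)) m/s ≈ 1.524e+04 m/s = 15.24 km/s.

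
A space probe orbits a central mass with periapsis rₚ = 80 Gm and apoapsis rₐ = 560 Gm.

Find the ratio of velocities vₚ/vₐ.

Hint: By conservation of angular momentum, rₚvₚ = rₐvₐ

Convert to SI: rₚ = 80 Gm = 8e+10 m; rₐ = 560 Gm = 5.6e+11 m.
Conservation of angular momentum gives rₚvₚ = rₐvₐ, so vₚ/vₐ = rₐ/rₚ.
vₚ/vₐ = 5.6e+11 / 8e+10 ≈ 7.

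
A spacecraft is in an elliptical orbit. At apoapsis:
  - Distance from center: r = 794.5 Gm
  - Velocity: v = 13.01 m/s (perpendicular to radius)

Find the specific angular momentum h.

Convert to SI: r = 794.5 Gm = 7.945e+11 m.
With v perpendicular to r, h = r · v.
h = 7.945e+11 · 13.01 m²/s ≈ 1.034e+13 m²/s.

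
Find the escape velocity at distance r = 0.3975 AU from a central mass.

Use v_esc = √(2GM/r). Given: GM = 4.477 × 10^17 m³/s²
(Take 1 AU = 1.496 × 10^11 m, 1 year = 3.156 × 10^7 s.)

Convert to SI: r = 0.3975 AU = 5.9466e+10 m.
Escape velocity comes from setting total energy to zero: ½v² − GM/r = 0 ⇒ v_esc = √(2GM / r).
v_esc = √(2 · 4.477e+17 / 5.9466e+10) m/s ≈ 3880 m/s = 0.8186 AU/year.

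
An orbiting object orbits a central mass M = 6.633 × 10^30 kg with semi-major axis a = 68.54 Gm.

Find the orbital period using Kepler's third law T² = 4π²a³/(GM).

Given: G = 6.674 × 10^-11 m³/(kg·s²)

Convert to SI: a = 68.54 Gm = 6.854e+10 m.
GM = G · M = 6.674e-11 · 6.633e+30 = 4.42686e+20 m³/s².
Kepler's third law: T = 2π √(a³ / GM).
Substituting a = 6.854e+10 m and GM = 4.42686e+20 m³/s²:
T = 2π √((6.854e+10)³ / 4.42686e+20) s
T ≈ 5.359e+06 s = 62.02 days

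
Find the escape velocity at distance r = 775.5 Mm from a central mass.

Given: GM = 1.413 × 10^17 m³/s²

Convert to SI: r = 775.5 Mm = 7.755e+08 m.
Escape velocity comes from setting total energy to zero: ½v² − GM/r = 0 ⇒ v_esc = √(2GM / r).
v_esc = √(2 · 1.413e+17 / 7.755e+08) m/s ≈ 1.909e+04 m/s = 19.09 km/s.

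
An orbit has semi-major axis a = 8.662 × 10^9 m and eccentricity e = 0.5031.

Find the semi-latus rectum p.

p = a (1 − e²).
p = 8.662e+09 · (1 − (0.5031)²) = 8.662e+09 · 0.74689 ≈ 6.47e+09 m = 6.47 × 10^9 m.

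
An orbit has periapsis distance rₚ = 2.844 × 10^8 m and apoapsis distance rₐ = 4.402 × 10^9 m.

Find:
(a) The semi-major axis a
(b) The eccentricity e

(a) a = (rₚ + rₐ) / 2 = (2.844e+08 + 4.402e+09) / 2 ≈ 2.343e+09 m = 2.343 × 10^9 m.
(b) e = (rₐ − rₚ) / (rₐ + rₚ) = (4.402e+09 − 2.844e+08) / (4.402e+09 + 2.844e+08) ≈ 0.8786.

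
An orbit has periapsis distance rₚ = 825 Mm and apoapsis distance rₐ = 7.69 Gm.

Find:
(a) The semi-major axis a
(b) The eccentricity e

Convert to SI: rₚ = 825 Mm = 8.25e+08 m; rₐ = 7.69 Gm = 7.69e+09 m.
(a) a = (rₚ + rₐ) / 2 = (8.25e+08 + 7.69e+09) / 2 ≈ 4.258e+09 m = 4.258 Gm.
(b) e = (rₐ − rₚ) / (rₐ + rₚ) = (7.69e+09 − 8.25e+08) / (7.69e+09 + 8.25e+08) ≈ 0.8062.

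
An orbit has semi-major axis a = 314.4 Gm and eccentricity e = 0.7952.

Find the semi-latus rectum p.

Convert to SI: a = 314.4 Gm = 3.144e+11 m.
p = a (1 − e²).
p = 3.144e+11 · (1 − (0.7952)²) = 3.144e+11 · 0.367657 ≈ 1.156e+11 m = 115.6 Gm.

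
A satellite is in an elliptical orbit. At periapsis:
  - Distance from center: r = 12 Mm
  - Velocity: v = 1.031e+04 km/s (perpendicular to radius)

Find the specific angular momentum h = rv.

Convert to SI: r = 12 Mm = 1.2e+07 m; v = 1.031e+04 km/s = 1.031e+07 m/s.
With v perpendicular to r, h = r · v.
h = 1.2e+07 · 1.031e+07 m²/s ≈ 1.237e+14 m²/s.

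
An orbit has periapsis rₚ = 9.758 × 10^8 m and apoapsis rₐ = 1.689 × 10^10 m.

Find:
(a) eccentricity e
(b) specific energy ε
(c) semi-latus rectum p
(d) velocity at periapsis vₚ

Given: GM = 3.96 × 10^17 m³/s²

(a) e = (rₐ − rₚ)/(rₐ + rₚ) = (1.689e+10 − 9.758e+08)/(1.689e+10 + 9.758e+08) ≈ 0.8908
(b) With a = (rₚ + rₐ)/2 = 8.9329e+09 m, ε = −GM/(2a) = −3.96e+17/(2 · 8.9329e+09) J/kg ≈ -2.217e+07 J/kg
(c) From a = (rₚ + rₐ)/2 = 8.9329e+09 m and e = (rₐ − rₚ)/(rₐ + rₚ) = 0.890763, p = a(1 − e²) = 8.9329e+09 · (1 − (0.890763)²) ≈ 1.845e+09 m
(d) With a = (rₚ + rₐ)/2 = 8.9329e+09 m, vₚ = √(GM (2/rₚ − 1/a)) = √(3.96e+17 · (2/9.758e+08 − 1/8.9329e+09)) m/s ≈ 2.77e+04 m/s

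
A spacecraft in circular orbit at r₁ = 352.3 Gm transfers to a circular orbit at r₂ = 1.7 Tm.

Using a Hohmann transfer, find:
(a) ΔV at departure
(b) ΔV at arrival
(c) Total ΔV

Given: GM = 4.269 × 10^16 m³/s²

Convert to SI: r₁ = 352.3 Gm = 3.523e+11 m; r₂ = 1.7 Tm = 1.7e+12 m.
Transfer semi-major axis: a_t = (r₁ + r₂)/2 = (3.523e+11 + 1.7e+12)/2 = 1.02615e+12 m.
Circular speeds: v₁ = √(GM/r₁) = 348.102 m/s, v₂ = √(GM/r₂) = 158.467 m/s.
Transfer speeds (vis-viva v² = GM(2/r − 1/a_t)): v₁ᵗ = 448.049 m/s, v₂ᵗ = 92.8516 m/s.
(a) ΔV₁ = |v₁ᵗ − v₁| ≈ 99.95 m/s = 99.95 m/s.
(b) ΔV₂ = |v₂ − v₂ᵗ| ≈ 65.62 m/s = 65.62 m/s.
(c) ΔV_total = ΔV₁ + ΔV₂ ≈ 165.6 m/s = 165.6 m/s.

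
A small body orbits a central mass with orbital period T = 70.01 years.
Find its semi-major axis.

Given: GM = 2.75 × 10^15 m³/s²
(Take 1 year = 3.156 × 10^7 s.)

Convert to SI: T = 70.01 years = 2.20952e+09 s.
Invert Kepler's third law: a = (GM · T² / (4π²))^(1/3).
Substituting T = 2.20952e+09 s and GM = 2.75e+15 m³/s²:
a = (2.75e+15 · (2.20952e+09)² / (4π²))^(1/3) m
a ≈ 6.98e+10 m = 69.8 Gm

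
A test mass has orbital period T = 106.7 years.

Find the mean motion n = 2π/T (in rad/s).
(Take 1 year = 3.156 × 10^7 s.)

Convert to SI: T = 106.7 years = 3.36745e+09 s.
n = 2π / T.
n = 2π / 3.36745e+09 s ≈ 1.866e-09 rad/s.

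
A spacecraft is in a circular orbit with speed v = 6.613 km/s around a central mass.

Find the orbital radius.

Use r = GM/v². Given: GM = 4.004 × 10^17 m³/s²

Convert to SI: v = 6.613 km/s = 6613 m/s.
For a circular orbit, v² = GM / r, so r = GM / v².
r = 4.004e+17 / (6613)² m ≈ 9.156e+09 m = 9.156 × 10^9 m.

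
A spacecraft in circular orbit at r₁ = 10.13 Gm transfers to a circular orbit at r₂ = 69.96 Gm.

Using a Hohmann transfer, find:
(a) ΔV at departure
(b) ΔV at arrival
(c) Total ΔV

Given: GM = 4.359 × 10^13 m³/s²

Convert to SI: r₁ = 10.13 Gm = 1.013e+10 m; r₂ = 69.96 Gm = 6.996e+10 m.
Transfer semi-major axis: a_t = (r₁ + r₂)/2 = (1.013e+10 + 6.996e+10)/2 = 4.0045e+10 m.
Circular speeds: v₁ = √(GM/r₁) = 65.5977 m/s, v₂ = √(GM/r₂) = 24.9614 m/s.
Transfer speeds (vis-viva v² = GM(2/r − 1/a_t)): v₁ᵗ = 86.7041 m/s, v₂ᵗ = 12.5545 m/s.
(a) ΔV₁ = |v₁ᵗ − v₁| ≈ 21.11 m/s = 21.11 m/s.
(b) ΔV₂ = |v₂ − v₂ᵗ| ≈ 12.41 m/s = 12.41 m/s.
(c) ΔV_total = ΔV₁ + ΔV₂ ≈ 33.51 m/s = 33.51 m/s.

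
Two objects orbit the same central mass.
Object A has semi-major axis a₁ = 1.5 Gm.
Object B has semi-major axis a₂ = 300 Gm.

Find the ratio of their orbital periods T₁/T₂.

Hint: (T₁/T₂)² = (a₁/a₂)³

Convert to SI: a₁ = 1.5 Gm = 1.5e+09 m; a₂ = 300 Gm = 3e+11 m.
From Kepler's third law, (T₁/T₂)² = (a₁/a₂)³, so T₁/T₂ = (a₁/a₂)^(3/2).
a₁/a₂ = 1.5e+09 / 3e+11 = 0.005.
T₁/T₂ = (0.005)^(3/2) ≈ 0.0003536.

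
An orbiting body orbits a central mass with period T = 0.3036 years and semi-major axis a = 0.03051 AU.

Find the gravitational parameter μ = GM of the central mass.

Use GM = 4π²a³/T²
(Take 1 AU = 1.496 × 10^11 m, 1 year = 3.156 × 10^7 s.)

Convert to SI: T = 0.3036 years = 9.58162e+06 s; a = 0.03051 AU = 4.5643e+09 m.
GM = 4π² · a³ / T².
GM = 4π² · (4.5643e+09)³ / (9.58162e+06)² m³/s² ≈ 4.089e+16 m³/s² = 4.089 × 10^16 m³/s².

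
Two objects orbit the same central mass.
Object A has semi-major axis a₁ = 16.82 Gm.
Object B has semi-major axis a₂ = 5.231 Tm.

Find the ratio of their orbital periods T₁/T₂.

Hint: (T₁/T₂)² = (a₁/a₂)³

Convert to SI: a₁ = 16.82 Gm = 1.682e+10 m; a₂ = 5.231 Tm = 5.231e+12 m.
From Kepler's third law, (T₁/T₂)² = (a₁/a₂)³, so T₁/T₂ = (a₁/a₂)^(3/2).
a₁/a₂ = 1.682e+10 / 5.231e+12 = 0.00321545.
T₁/T₂ = (0.00321545)^(3/2) ≈ 0.0001823.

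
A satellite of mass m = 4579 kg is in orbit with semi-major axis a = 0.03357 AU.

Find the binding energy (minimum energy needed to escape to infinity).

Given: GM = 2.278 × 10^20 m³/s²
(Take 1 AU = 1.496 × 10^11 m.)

Convert to SI: a = 0.03357 AU = 5.02207e+09 m.
Total orbital energy is E = −GMm/(2a); binding energy is E_bind = −E = GMm/(2a).
E_bind = 2.278e+20 · 4579 / (2 · 5.02207e+09) J ≈ 1.039e+14 J = 103.9 TJ.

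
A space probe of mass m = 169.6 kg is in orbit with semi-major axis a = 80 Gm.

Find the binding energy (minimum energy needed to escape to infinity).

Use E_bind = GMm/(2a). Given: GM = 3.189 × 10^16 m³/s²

Convert to SI: a = 80 Gm = 8e+10 m.
Total orbital energy is E = −GMm/(2a); binding energy is E_bind = −E = GMm/(2a).
E_bind = 3.189e+16 · 169.6 / (2 · 8e+10) J ≈ 3.38e+07 J = 33.8 MJ.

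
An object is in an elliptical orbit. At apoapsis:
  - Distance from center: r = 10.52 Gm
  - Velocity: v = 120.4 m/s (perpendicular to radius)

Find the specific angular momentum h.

Convert to SI: r = 10.52 Gm = 1.052e+10 m.
With v perpendicular to r, h = r · v.
h = 1.052e+10 · 120.4 m²/s ≈ 1.267e+12 m²/s.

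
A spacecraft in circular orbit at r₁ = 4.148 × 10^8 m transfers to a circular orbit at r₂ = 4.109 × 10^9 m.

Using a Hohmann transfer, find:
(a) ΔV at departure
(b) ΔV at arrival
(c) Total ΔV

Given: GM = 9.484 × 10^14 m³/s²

Transfer semi-major axis: a_t = (r₁ + r₂)/2 = (4.148e+08 + 4.109e+09)/2 = 2.2619e+09 m.
Circular speeds: v₁ = √(GM/r₁) = 1512.09 m/s, v₂ = √(GM/r₂) = 480.427 m/s.
Transfer speeds (vis-viva v² = GM(2/r − 1/a_t)): v₁ᵗ = 2038.02 m/s, v₂ᵗ = 205.736 m/s.
(a) ΔV₁ = |v₁ᵗ − v₁| ≈ 525.9 m/s = 525.9 m/s.
(b) ΔV₂ = |v₂ − v₂ᵗ| ≈ 274.7 m/s = 274.7 m/s.
(c) ΔV_total = ΔV₁ + ΔV₂ ≈ 800.6 m/s = 800.6 m/s.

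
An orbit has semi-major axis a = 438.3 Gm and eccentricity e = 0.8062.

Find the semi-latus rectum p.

Convert to SI: a = 438.3 Gm = 4.383e+11 m.
p = a (1 − e²).
p = 4.383e+11 · (1 − (0.8062)²) = 4.383e+11 · 0.350042 ≈ 1.534e+11 m = 153.4 Gm.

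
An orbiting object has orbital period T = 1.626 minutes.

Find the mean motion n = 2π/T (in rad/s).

Convert to SI: T = 1.626 minutes = 97.56 s.
n = 2π / T.
n = 2π / 97.56 s ≈ 0.0644 rad/s.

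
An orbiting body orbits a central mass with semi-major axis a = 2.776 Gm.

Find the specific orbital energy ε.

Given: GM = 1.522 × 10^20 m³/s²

Convert to SI: a = 2.776 Gm = 2.776e+09 m.
ε = −GM / (2a).
ε = −1.522e+20 / (2 · 2.776e+09) J/kg ≈ -2.741e+10 J/kg = -27.41 GJ/kg.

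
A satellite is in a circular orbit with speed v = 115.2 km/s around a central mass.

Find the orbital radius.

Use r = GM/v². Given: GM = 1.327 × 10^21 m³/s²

Convert to SI: v = 115.2 km/s = 115200 m/s.
For a circular orbit, v² = GM / r, so r = GM / v².
r = 1.327e+21 / (115200)² m ≈ 9.999e+10 m = 99.99 Gm.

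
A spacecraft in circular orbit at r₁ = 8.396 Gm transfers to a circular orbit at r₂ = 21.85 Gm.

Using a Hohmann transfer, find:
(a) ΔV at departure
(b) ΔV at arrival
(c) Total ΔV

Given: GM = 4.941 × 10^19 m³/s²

Convert to SI: r₁ = 8.396 Gm = 8.396e+09 m; r₂ = 21.85 Gm = 2.185e+10 m.
Transfer semi-major axis: a_t = (r₁ + r₂)/2 = (8.396e+09 + 2.185e+10)/2 = 1.5123e+10 m.
Circular speeds: v₁ = √(GM/r₁) = 76713.4 m/s, v₂ = √(GM/r₂) = 47553.4 m/s.
Transfer speeds (vis-viva v² = GM(2/r − 1/a_t)): v₁ᵗ = 92210 m/s, v₂ᵗ = 35432.3 m/s.
(a) ΔV₁ = |v₁ᵗ − v₁| ≈ 1.55e+04 m/s = 15.5 km/s.
(b) ΔV₂ = |v₂ − v₂ᵗ| ≈ 1.212e+04 m/s = 12.12 km/s.
(c) ΔV_total = ΔV₁ + ΔV₂ ≈ 2.762e+04 m/s = 27.62 km/s.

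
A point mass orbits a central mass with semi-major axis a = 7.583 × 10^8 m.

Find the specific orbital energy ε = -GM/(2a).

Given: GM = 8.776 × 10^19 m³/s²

ε = −GM / (2a).
ε = −8.776e+19 / (2 · 7.583e+08) J/kg ≈ -5.787e+10 J/kg = -57.87 GJ/kg.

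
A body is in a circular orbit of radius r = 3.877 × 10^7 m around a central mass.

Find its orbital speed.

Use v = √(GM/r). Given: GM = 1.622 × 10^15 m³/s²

For a circular orbit, gravity supplies the centripetal force, so v = √(GM / r).
v = √(1.622e+15 / 3.877e+07) m/s ≈ 6468 m/s = 6.468 km/s.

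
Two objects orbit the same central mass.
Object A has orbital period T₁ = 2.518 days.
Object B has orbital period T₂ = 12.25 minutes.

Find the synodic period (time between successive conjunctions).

Convert to SI: T₁ = 2.518 days = 217555 s; T₂ = 12.25 minutes = 735 s.
T_syn = |T₁ · T₂ / (T₁ − T₂)|.
T_syn = |217555 · 735 / (217555 − 735)| s ≈ 737.5 s = 12.29 minutes.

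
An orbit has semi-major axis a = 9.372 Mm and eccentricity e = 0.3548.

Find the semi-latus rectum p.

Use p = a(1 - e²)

Convert to SI: a = 9.372 Mm = 9.372e+06 m.
p = a (1 − e²).
p = 9.372e+06 · (1 − (0.3548)²) = 9.372e+06 · 0.874117 ≈ 8.192e+06 m = 8.192 Mm.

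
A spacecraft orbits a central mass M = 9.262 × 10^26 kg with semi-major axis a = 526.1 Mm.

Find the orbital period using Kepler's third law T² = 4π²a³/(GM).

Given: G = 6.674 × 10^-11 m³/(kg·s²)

Convert to SI: a = 526.1 Mm = 5.261e+08 m.
GM = G · M = 6.674e-11 · 9.262e+26 = 6.18146e+16 m³/s².
Kepler's third law: T = 2π √(a³ / GM).
Substituting a = 5.261e+08 m and GM = 6.18146e+16 m³/s²:
T = 2π √((5.261e+08)³ / 6.18146e+16) s
T ≈ 3.05e+05 s = 3.53 days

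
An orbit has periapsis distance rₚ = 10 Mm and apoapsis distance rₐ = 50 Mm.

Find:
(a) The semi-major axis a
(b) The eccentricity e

Convert to SI: rₚ = 10 Mm = 1e+07 m; rₐ = 50 Mm = 5e+07 m.
(a) a = (rₚ + rₐ) / 2 = (1e+07 + 5e+07) / 2 ≈ 3e+07 m = 30 Mm.
(b) e = (rₐ − rₚ) / (rₐ + rₚ) = (5e+07 − 1e+07) / (5e+07 + 1e+07) ≈ 0.6667.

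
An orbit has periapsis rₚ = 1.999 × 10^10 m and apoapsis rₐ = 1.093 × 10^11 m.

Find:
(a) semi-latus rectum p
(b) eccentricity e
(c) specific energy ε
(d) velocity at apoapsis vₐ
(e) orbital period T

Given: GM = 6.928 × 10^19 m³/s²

(a) From a = (rₚ + rₐ)/2 = 6.4645e+10 m and e = (rₐ − rₚ)/(rₐ + rₚ) = 0.690773, p = a(1 − e²) = 6.4645e+10 · (1 − (0.690773)²) ≈ 3.38e+10 m
(b) e = (rₐ − rₚ)/(rₐ + rₚ) = (1.093e+11 − 1.999e+10)/(1.093e+11 + 1.999e+10) ≈ 0.6908
(c) With a = (rₚ + rₐ)/2 = 6.4645e+10 m, ε = −GM/(2a) = −6.928e+19/(2 · 6.4645e+10) J/kg ≈ -5.358e+08 J/kg
(d) With a = (rₚ + rₐ)/2 = 6.4645e+10 m, vₐ = √(GM (2/rₐ − 1/a)) = √(6.928e+19 · (2/1.093e+11 − 1/6.4645e+10)) m/s ≈ 1.4e+04 m/s
(e) With a = (rₚ + rₐ)/2 = 6.4645e+10 m, T = 2π √(a³/GM) = 2π √((6.4645e+10)³/6.928e+19) s ≈ 1.241e+07 s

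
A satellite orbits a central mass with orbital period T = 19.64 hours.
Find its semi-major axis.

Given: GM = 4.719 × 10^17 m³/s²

Convert to SI: T = 19.64 hours = 70704 s.
Invert Kepler's third law: a = (GM · T² / (4π²))^(1/3).
Substituting T = 70704 s and GM = 4.719e+17 m³/s²:
a = (4.719e+17 · (70704)² / (4π²))^(1/3) m
a ≈ 3.91e+08 m = 391 Mm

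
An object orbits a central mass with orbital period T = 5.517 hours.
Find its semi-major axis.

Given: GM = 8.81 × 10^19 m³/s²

Convert to SI: T = 5.517 hours = 19861.2 s.
Invert Kepler's third law: a = (GM · T² / (4π²))^(1/3).
Substituting T = 19861.2 s and GM = 8.81e+19 m³/s²:
a = (8.81e+19 · (19861.2)² / (4π²))^(1/3) m
a ≈ 9.584e+08 m = 9.584 × 10^8 m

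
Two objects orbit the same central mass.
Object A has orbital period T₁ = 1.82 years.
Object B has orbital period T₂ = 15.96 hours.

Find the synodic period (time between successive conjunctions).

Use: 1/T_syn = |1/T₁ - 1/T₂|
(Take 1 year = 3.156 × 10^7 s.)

Convert to SI: T₁ = 1.82 years = 5.74392e+07 s; T₂ = 15.96 hours = 57456 s.
T_syn = |T₁ · T₂ / (T₁ − T₂)|.
T_syn = |5.74392e+07 · 57456 / (5.74392e+07 − 57456)| s ≈ 5.751e+04 s = 15.98 hours.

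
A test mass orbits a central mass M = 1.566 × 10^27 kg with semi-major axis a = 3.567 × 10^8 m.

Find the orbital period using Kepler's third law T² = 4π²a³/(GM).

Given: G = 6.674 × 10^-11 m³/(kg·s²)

GM = G · M = 6.674e-11 · 1.566e+27 = 1.04515e+17 m³/s².
Kepler's third law: T = 2π √(a³ / GM).
Substituting a = 3.567e+08 m and GM = 1.04515e+17 m³/s²:
T = 2π √((3.567e+08)³ / 1.04515e+17) s
T ≈ 1.309e+05 s = 1.515 days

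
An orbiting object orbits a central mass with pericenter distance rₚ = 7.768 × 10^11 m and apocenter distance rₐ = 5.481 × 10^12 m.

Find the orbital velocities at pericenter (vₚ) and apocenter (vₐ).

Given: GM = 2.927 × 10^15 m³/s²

Use the vis-viva equation v² = GM(2/r − 1/a) with a = (rₚ + rₐ)/2 = (7.768e+11 + 5.481e+12)/2 = 3.1289e+12 m.
vₚ = √(GM · (2/rₚ − 1/a)) = √(2.927e+15 · (2/7.768e+11 − 1/3.1289e+12)) m/s ≈ 81.24 m/s = 81.24 m/s.
vₐ = √(GM · (2/rₐ − 1/a)) = √(2.927e+15 · (2/5.481e+12 − 1/3.1289e+12)) m/s ≈ 11.51 m/s = 11.51 m/s.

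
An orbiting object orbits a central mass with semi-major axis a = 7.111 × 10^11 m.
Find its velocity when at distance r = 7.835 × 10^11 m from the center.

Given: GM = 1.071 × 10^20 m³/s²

Vis-viva: v = √(GM · (2/r − 1/a)).
2/r − 1/a = 2/7.835e+11 − 1/7.111e+11 = 1.14638e-12 m⁻¹.
v = √(1.071e+20 · 1.14638e-12) m/s ≈ 1.108e+04 m/s = 11.08 km/s.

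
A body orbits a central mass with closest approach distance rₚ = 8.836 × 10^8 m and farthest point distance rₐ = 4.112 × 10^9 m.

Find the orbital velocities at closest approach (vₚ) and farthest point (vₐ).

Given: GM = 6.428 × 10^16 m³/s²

Use the vis-viva equation v² = GM(2/r − 1/a) with a = (rₚ + rₐ)/2 = (8.836e+08 + 4.112e+09)/2 = 2.4978e+09 m.
vₚ = √(GM · (2/rₚ − 1/a)) = √(6.428e+16 · (2/8.836e+08 − 1/2.4978e+09)) m/s ≈ 1.094e+04 m/s = 10.94 km/s.
vₐ = √(GM · (2/rₐ − 1/a)) = √(6.428e+16 · (2/4.112e+09 − 1/2.4978e+09)) m/s ≈ 2352 m/s = 2.352 km/s.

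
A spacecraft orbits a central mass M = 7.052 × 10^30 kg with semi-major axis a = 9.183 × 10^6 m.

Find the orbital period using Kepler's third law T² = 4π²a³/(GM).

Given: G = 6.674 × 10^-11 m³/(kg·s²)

GM = G · M = 6.674e-11 · 7.052e+30 = 4.7065e+20 m³/s².
Kepler's third law: T = 2π √(a³ / GM).
Substituting a = 9.183e+06 m and GM = 4.7065e+20 m³/s²:
T = 2π √((9.183e+06)³ / 4.7065e+20) s
T ≈ 8.059 s = 8.059 seconds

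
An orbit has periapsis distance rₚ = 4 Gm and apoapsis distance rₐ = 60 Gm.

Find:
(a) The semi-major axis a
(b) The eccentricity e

Convert to SI: rₚ = 4 Gm = 4e+09 m; rₐ = 60 Gm = 6e+10 m.
(a) a = (rₚ + rₐ) / 2 = (4e+09 + 6e+10) / 2 ≈ 3.2e+10 m = 32 Gm.
(b) e = (rₐ − rₚ) / (rₐ + rₚ) = (6e+10 − 4e+09) / (6e+10 + 4e+09) ≈ 0.875.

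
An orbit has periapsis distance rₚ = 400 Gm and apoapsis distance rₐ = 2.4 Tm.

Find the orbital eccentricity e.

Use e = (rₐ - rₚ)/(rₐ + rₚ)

Convert to SI: rₚ = 400 Gm = 4e+11 m; rₐ = 2.4 Tm = 2.4e+12 m.
e = (rₐ − rₚ) / (rₐ + rₚ).
e = (2.4e+12 − 4e+11) / (2.4e+12 + 4e+11) = 2e+12 / 2.8e+12 ≈ 0.7143.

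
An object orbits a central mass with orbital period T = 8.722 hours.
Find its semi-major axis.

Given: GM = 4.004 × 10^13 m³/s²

Convert to SI: T = 8.722 hours = 31399.2 s.
Invert Kepler's third law: a = (GM · T² / (4π²))^(1/3).
Substituting T = 31399.2 s and GM = 4.004e+13 m³/s²:
a = (4.004e+13 · (31399.2)² / (4π²))^(1/3) m
a ≈ 1e+07 m = 10 Mm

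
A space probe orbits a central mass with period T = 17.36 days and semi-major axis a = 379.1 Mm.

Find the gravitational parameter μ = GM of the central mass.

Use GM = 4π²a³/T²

Convert to SI: T = 17.36 days = 1.4999e+06 s; a = 379.1 Mm = 3.791e+08 m.
GM = 4π² · a³ / T².
GM = 4π² · (3.791e+08)³ / (1.4999e+06)² m³/s² ≈ 9.561e+14 m³/s² = 9.561 × 10^14 m³/s².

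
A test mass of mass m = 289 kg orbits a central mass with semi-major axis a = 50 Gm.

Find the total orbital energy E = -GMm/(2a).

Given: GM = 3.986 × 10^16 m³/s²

Convert to SI: a = 50 Gm = 5e+10 m.
E = −GMm / (2a).
E = −3.986e+16 · 289 / (2 · 5e+10) J ≈ -1.152e+08 J = -115.2 MJ.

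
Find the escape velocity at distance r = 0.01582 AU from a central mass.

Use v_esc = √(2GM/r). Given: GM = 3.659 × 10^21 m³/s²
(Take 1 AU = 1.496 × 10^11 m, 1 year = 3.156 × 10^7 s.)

Convert to SI: r = 0.01582 AU = 2.36667e+09 m.
Escape velocity comes from setting total energy to zero: ½v² − GM/r = 0 ⇒ v_esc = √(2GM / r).
v_esc = √(2 · 3.659e+21 / 2.36667e+09) m/s ≈ 1.758e+06 m/s = 371 AU/year.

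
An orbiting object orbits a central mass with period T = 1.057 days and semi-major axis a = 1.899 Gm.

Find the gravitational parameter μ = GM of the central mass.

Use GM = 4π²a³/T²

Convert to SI: T = 1.057 days = 91324.8 s; a = 1.899 Gm = 1.899e+09 m.
GM = 4π² · a³ / T².
GM = 4π² · (1.899e+09)³ / (91324.8)² m³/s² ≈ 3.242e+19 m³/s² = 3.242 × 10^19 m³/s².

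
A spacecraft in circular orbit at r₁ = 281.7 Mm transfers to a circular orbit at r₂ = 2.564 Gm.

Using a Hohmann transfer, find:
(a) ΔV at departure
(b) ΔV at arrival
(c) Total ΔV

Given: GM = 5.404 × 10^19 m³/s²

Convert to SI: r₁ = 281.7 Mm = 2.817e+08 m; r₂ = 2.564 Gm = 2.564e+09 m.
Transfer semi-major axis: a_t = (r₁ + r₂)/2 = (2.817e+08 + 2.564e+09)/2 = 1.42285e+09 m.
Circular speeds: v₁ = √(GM/r₁) = 437990 m/s, v₂ = √(GM/r₂) = 145177 m/s.
Transfer speeds (vis-viva v² = GM(2/r − 1/a_t)): v₁ᵗ = 587954 m/s, v₂ᵗ = 64597 m/s.
(a) ΔV₁ = |v₁ᵗ − v₁| ≈ 1.5e+05 m/s = 150 km/s.
(b) ΔV₂ = |v₂ − v₂ᵗ| ≈ 8.058e+04 m/s = 80.58 km/s.
(c) ΔV_total = ΔV₁ + ΔV₂ ≈ 2.305e+05 m/s = 230.5 km/s.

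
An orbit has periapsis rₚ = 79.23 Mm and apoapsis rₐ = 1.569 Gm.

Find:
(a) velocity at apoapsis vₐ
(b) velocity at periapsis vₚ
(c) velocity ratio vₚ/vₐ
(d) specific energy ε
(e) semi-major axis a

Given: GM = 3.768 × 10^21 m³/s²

Convert to SI: rₚ = 79.23 Mm = 7.923e+07 m; rₐ = 1.569 Gm = 1.569e+09 m.
(a) With a = (rₚ + rₐ)/2 = 8.24115e+08 m, vₐ = √(GM (2/rₐ − 1/a)) = √(3.768e+21 · (2/1.569e+09 − 1/8.24115e+08)) m/s ≈ 4.805e+05 m/s
(b) With a = (rₚ + rₐ)/2 = 8.24115e+08 m, vₚ = √(GM (2/rₚ − 1/a)) = √(3.768e+21 · (2/7.923e+07 − 1/8.24115e+08)) m/s ≈ 9.515e+06 m/s
(c) Conservation of angular momentum (rₚvₚ = rₐvₐ) gives vₚ/vₐ = rₐ/rₚ = 1.569e+09/7.923e+07 ≈ 19.8
(d) With a = (rₚ + rₐ)/2 = 8.24115e+08 m, ε = −GM/(2a) = −3.768e+21/(2 · 8.24115e+08) J/kg ≈ -2.286e+12 J/kg
(e) a = (rₚ + rₐ)/2 = (7.923e+07 + 1.569e+09)/2 ≈ 8.241e+08 m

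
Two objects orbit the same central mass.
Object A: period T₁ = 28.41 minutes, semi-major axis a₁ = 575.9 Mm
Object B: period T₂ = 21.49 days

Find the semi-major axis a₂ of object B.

Convert to SI: T₁ = 28.41 minutes = 1704.6 s; a₁ = 575.9 Mm = 5.759e+08 m; T₂ = 21.49 days = 1.85674e+06 s.
Kepler's third law: (T₁/T₂)² = (a₁/a₂)³ ⇒ a₂ = a₁ · (T₂/T₁)^(2/3).
T₂/T₁ = 1.85674e+06 / 1704.6 = 1089.25.
a₂ = 5.759e+08 · (1089.25)^(2/3) m ≈ 6.097e+10 m = 60.97 Gm.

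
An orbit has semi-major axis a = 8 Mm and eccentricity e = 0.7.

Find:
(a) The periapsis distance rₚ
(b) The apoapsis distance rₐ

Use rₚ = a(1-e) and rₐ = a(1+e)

Convert to SI: a = 8 Mm = 8e+06 m.
(a) rₚ = a(1 − e) = 8e+06 · (1 − 0.7) = 8e+06 · 0.3 ≈ 2.4e+06 m = 2.4 Mm.
(b) rₐ = a(1 + e) = 8e+06 · (1 + 0.7) = 8e+06 · 1.7 ≈ 1.36e+07 m = 13.6 Mm.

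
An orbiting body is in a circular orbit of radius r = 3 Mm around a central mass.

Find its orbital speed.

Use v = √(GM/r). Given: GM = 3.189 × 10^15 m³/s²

Convert to SI: r = 3 Mm = 3e+06 m.
For a circular orbit, gravity supplies the centripetal force, so v = √(GM / r).
v = √(3.189e+15 / 3e+06) m/s ≈ 3.26e+04 m/s = 32.6 km/s.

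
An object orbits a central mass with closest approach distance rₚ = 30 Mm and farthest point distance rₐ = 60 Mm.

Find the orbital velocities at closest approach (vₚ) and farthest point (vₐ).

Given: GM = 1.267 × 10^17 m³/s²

Convert to SI: rₚ = 30 Mm = 3e+07 m; rₐ = 60 Mm = 6e+07 m.
Use the vis-viva equation v² = GM(2/r − 1/a) with a = (rₚ + rₐ)/2 = (3e+07 + 6e+07)/2 = 4.5e+07 m.
vₚ = √(GM · (2/rₚ − 1/a)) = √(1.267e+17 · (2/3e+07 − 1/4.5e+07)) m/s ≈ 7.504e+04 m/s = 75.04 km/s.
vₐ = √(GM · (2/rₐ − 1/a)) = √(1.267e+17 · (2/6e+07 − 1/4.5e+07)) m/s ≈ 3.752e+04 m/s = 37.52 km/s.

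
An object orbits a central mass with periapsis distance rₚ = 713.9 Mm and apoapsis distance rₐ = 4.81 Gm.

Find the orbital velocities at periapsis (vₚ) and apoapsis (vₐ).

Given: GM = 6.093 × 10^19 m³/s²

Convert to SI: rₚ = 713.9 Mm = 7.139e+08 m; rₐ = 4.81 Gm = 4.81e+09 m.
Use the vis-viva equation v² = GM(2/r − 1/a) with a = (rₚ + rₐ)/2 = (7.139e+08 + 4.81e+09)/2 = 2.76195e+09 m.
vₚ = √(GM · (2/rₚ − 1/a)) = √(6.093e+19 · (2/7.139e+08 − 1/2.76195e+09)) m/s ≈ 3.855e+05 m/s = 385.5 km/s.
vₐ = √(GM · (2/rₐ − 1/a)) = √(6.093e+19 · (2/4.81e+09 − 1/2.76195e+09)) m/s ≈ 5.722e+04 m/s = 57.22 km/s.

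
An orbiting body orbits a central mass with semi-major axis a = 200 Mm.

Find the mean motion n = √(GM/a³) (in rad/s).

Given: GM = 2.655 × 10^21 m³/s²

Convert to SI: a = 200 Mm = 2e+08 m.
n = √(GM / a³).
n = √(2.655e+21 / (2e+08)³) rad/s ≈ 0.01822 rad/s.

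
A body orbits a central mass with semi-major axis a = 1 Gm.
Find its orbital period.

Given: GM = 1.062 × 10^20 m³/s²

Convert to SI: a = 1 Gm = 1e+09 m.
Kepler's third law: T = 2π √(a³ / GM).
Substituting a = 1e+09 m and GM = 1.062e+20 m³/s²:
T = 2π √((1e+09)³ / 1.062e+20) s
T ≈ 1.928e+04 s = 5.356 hours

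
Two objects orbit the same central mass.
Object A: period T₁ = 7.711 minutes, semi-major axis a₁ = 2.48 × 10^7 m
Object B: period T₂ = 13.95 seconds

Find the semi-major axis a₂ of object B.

Convert to SI: T₁ = 7.711 minutes = 462.66 s.
Kepler's third law: (T₁/T₂)² = (a₁/a₂)³ ⇒ a₂ = a₁ · (T₂/T₁)^(2/3).
T₂/T₁ = 13.95 / 462.66 = 0.0301517.
a₂ = 2.48e+07 · (0.0301517)^(2/3) m ≈ 2.402e+06 m = 2.402 × 10^6 m.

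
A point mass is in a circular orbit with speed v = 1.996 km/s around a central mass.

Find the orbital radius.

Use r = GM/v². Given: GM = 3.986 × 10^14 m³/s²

Convert to SI: v = 1.996 km/s = 1996 m/s.
For a circular orbit, v² = GM / r, so r = GM / v².
r = 3.986e+14 / (1996)² m ≈ 1e+08 m = 100 Mm.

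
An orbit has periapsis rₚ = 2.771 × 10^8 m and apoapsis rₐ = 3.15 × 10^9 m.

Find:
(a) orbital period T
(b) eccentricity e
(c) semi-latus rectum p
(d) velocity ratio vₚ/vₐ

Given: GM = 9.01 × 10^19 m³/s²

(a) With a = (rₚ + rₐ)/2 = 1.71355e+09 m, T = 2π √(a³/GM) = 2π √((1.71355e+09)³/9.01e+19) s ≈ 4.695e+04 s
(b) e = (rₐ − rₚ)/(rₐ + rₚ) = (3.15e+09 − 2.771e+08)/(3.15e+09 + 2.771e+08) ≈ 0.8383
(c) From a = (rₚ + rₐ)/2 = 1.71355e+09 m and e = (rₐ − rₚ)/(rₐ + rₚ) = 0.838289, p = a(1 − e²) = 1.71355e+09 · (1 − (0.838289)²) ≈ 5.094e+08 m
(d) Conservation of angular momentum (rₚvₚ = rₐvₐ) gives vₚ/vₐ = rₐ/rₚ = 3.15e+09/2.771e+08 ≈ 11.37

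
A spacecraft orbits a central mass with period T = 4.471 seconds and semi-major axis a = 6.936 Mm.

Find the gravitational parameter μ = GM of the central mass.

Convert to SI: a = 6.936 Mm = 6.936e+06 m.
GM = 4π² · a³ / T².
GM = 4π² · (6.936e+06)³ / (4.471)² m³/s² ≈ 6.59e+20 m³/s² = 6.59 × 10^20 m³/s².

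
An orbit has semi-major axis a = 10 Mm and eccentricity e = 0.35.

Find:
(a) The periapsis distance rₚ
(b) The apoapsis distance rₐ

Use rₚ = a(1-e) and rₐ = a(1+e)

Convert to SI: a = 10 Mm = 1e+07 m.
(a) rₚ = a(1 − e) = 1e+07 · (1 − 0.35) = 1e+07 · 0.65 ≈ 6.5e+06 m = 6.5 Mm.
(b) rₐ = a(1 + e) = 1e+07 · (1 + 0.35) = 1e+07 · 1.35 ≈ 1.35e+07 m = 13.5 Mm.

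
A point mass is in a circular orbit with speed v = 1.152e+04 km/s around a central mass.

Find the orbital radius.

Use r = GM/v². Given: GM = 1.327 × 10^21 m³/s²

Convert to SI: v = 1.152e+04 km/s = 1.152e+07 m/s.
For a circular orbit, v² = GM / r, so r = GM / v².
r = 1.327e+21 / (1.152e+07)² m ≈ 9.999e+06 m = 9.999 Mm.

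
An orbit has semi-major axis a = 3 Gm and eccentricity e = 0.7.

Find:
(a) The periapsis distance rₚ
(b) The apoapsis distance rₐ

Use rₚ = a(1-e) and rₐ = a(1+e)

Convert to SI: a = 3 Gm = 3e+09 m.
(a) rₚ = a(1 − e) = 3e+09 · (1 − 0.7) = 3e+09 · 0.3 ≈ 9e+08 m = 900 Mm.
(b) rₐ = a(1 + e) = 3e+09 · (1 + 0.7) = 3e+09 · 1.7 ≈ 5.1e+09 m = 5.1 Gm.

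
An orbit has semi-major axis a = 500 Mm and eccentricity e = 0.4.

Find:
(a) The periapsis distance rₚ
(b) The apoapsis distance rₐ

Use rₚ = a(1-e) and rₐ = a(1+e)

Convert to SI: a = 500 Mm = 5e+08 m.
(a) rₚ = a(1 − e) = 5e+08 · (1 − 0.4) = 5e+08 · 0.6 ≈ 3e+08 m = 300 Mm.
(b) rₐ = a(1 + e) = 5e+08 · (1 + 0.4) = 5e+08 · 1.4 ≈ 7e+08 m = 700 Mm.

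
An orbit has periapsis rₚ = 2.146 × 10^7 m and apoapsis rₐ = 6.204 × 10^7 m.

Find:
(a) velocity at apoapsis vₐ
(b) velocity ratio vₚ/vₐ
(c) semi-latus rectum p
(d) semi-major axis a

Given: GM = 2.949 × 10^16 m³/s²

(a) With a = (rₚ + rₐ)/2 = 4.175e+07 m, vₐ = √(GM (2/rₐ − 1/a)) = √(2.949e+16 · (2/6.204e+07 − 1/4.175e+07)) m/s ≈ 1.563e+04 m/s
(b) Conservation of angular momentum (rₚvₚ = rₐvₐ) gives vₚ/vₐ = rₐ/rₚ = 6.204e+07/2.146e+07 ≈ 2.891
(c) From a = (rₚ + rₐ)/2 = 4.175e+07 m and e = (rₐ − rₚ)/(rₐ + rₚ) = 0.485988, p = a(1 − e²) = 4.175e+07 · (1 − (0.485988)²) ≈ 3.189e+07 m
(d) a = (rₚ + rₐ)/2 = (2.146e+07 + 6.204e+07)/2 ≈ 4.175e+07 m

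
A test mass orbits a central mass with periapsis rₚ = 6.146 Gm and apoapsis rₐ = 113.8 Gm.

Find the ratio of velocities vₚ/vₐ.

Convert to SI: rₚ = 6.146 Gm = 6.146e+09 m; rₐ = 113.8 Gm = 1.138e+11 m.
Conservation of angular momentum gives rₚvₚ = rₐvₐ, so vₚ/vₐ = rₐ/rₚ.
vₚ/vₐ = 1.138e+11 / 6.146e+09 ≈ 18.52.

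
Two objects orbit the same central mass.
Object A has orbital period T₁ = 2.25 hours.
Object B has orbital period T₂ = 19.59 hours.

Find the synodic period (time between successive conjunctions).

Convert to SI: T₁ = 2.25 hours = 8100 s; T₂ = 19.59 hours = 70524 s.
T_syn = |T₁ · T₂ / (T₁ − T₂)|.
T_syn = |8100 · 70524 / (8100 − 70524)| s ≈ 9151 s = 2.542 hours.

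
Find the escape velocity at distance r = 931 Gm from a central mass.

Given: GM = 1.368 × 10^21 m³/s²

Convert to SI: r = 931 Gm = 9.31e+11 m.
Escape velocity comes from setting total energy to zero: ½v² − GM/r = 0 ⇒ v_esc = √(2GM / r).
v_esc = √(2 · 1.368e+21 / 9.31e+11) m/s ≈ 5.421e+04 m/s = 54.21 km/s.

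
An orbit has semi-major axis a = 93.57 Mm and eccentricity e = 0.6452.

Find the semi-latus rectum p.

Convert to SI: a = 93.57 Mm = 9.357e+07 m.
p = a (1 − e²).
p = 9.357e+07 · (1 − (0.6452)²) = 9.357e+07 · 0.583717 ≈ 5.462e+07 m = 54.62 Mm.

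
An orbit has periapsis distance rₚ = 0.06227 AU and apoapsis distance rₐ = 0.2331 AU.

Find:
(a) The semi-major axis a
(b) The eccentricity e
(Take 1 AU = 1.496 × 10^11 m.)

Convert to SI: rₚ = 0.06227 AU = 9.31559e+09 m; rₐ = 0.2331 AU = 3.48718e+10 m.
(a) a = (rₚ + rₐ) / 2 = (9.31559e+09 + 3.48718e+10) / 2 ≈ 2.209e+10 m = 0.1477 AU.
(b) e = (rₐ − rₚ) / (rₐ + rₚ) = (3.48718e+10 − 9.31559e+09) / (3.48718e+10 + 9.31559e+09) ≈ 0.5784.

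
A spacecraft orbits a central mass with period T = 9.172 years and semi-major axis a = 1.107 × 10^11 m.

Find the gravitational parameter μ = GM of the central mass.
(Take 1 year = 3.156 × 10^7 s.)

Convert to SI: T = 9.172 years = 2.89468e+08 s.
GM = 4π² · a³ / T².
GM = 4π² · (1.107e+11)³ / (2.89468e+08)² m³/s² ≈ 6.391e+17 m³/s² = 6.391 × 10^17 m³/s².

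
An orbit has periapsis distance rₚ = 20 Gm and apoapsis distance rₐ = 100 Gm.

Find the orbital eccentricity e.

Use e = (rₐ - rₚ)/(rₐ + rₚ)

Convert to SI: rₚ = 20 Gm = 2e+10 m; rₐ = 100 Gm = 1e+11 m.
e = (rₐ − rₚ) / (rₐ + rₚ).
e = (1e+11 − 2e+10) / (1e+11 + 2e+10) = 8e+10 / 1.2e+11 ≈ 0.6667.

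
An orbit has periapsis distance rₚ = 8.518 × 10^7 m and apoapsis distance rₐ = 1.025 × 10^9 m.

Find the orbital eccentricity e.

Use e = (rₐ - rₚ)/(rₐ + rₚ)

e = (rₐ − rₚ) / (rₐ + rₚ).
e = (1.025e+09 − 8.518e+07) / (1.025e+09 + 8.518e+07) = 9.3982e+08 / 1.11018e+09 ≈ 0.8465.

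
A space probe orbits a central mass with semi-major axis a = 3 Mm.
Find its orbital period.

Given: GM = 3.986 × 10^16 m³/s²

Convert to SI: a = 3 Mm = 3e+06 m.
Kepler's third law: T = 2π √(a³ / GM).
Substituting a = 3e+06 m and GM = 3.986e+16 m³/s²:
T = 2π √((3e+06)³ / 3.986e+16) s
T ≈ 163.5 s = 2.725 minutes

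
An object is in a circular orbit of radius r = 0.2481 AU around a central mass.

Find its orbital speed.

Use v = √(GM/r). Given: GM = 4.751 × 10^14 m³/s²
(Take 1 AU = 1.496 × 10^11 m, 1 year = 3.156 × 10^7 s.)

Convert to SI: r = 0.2481 AU = 3.71158e+10 m.
For a circular orbit, gravity supplies the centripetal force, so v = √(GM / r).
v = √(4.751e+14 / 3.71158e+10) m/s ≈ 113.1 m/s = 0.02387 AU/year.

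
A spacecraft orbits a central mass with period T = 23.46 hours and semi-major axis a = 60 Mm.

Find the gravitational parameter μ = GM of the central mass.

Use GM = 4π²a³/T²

Convert to SI: T = 23.46 hours = 84456 s; a = 60 Mm = 6e+07 m.
GM = 4π² · a³ / T².
GM = 4π² · (6e+07)³ / (84456)² m³/s² ≈ 1.196e+15 m³/s² = 1.196 × 10^15 m³/s².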